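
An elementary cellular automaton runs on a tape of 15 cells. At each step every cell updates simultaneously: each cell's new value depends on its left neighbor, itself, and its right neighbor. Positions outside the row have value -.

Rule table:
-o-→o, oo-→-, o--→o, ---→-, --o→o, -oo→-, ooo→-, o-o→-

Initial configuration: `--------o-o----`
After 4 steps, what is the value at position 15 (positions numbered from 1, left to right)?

-------oo-oo---
------o-----o--
-----ooo---ooo-
----o---o-o---o
position 15 holds o

o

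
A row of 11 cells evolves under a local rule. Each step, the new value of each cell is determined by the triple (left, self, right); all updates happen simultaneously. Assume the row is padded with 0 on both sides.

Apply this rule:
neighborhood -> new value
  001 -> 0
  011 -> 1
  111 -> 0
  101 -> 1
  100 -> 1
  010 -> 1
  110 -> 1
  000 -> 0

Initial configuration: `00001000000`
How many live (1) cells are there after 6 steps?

5

00001100000
00001110000
00001011000
00001111100
00001000110
00001100111
count of 1: 5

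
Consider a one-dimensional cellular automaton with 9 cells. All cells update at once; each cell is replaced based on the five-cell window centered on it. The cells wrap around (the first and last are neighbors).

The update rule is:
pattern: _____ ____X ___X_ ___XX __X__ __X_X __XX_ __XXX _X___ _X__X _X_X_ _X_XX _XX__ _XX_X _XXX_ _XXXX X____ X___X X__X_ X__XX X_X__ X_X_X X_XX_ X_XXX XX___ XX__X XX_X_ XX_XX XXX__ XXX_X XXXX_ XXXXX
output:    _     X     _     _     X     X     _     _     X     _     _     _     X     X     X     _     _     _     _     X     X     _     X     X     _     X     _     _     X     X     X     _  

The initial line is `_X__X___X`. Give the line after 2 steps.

_X__XX__X
_X_X_XX_X

_X_X_XX_X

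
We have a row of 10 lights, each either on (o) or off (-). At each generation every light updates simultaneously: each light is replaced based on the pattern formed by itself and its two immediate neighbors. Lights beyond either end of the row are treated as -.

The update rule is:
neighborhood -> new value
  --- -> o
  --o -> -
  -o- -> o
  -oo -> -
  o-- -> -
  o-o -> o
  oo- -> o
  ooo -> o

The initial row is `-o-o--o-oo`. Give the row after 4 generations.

o--ooo---o

generation 1: -ooo--oo-o
generation 2: --oo---ooo
generation 3: o--o-o--oo
generation 4: o--ooo---o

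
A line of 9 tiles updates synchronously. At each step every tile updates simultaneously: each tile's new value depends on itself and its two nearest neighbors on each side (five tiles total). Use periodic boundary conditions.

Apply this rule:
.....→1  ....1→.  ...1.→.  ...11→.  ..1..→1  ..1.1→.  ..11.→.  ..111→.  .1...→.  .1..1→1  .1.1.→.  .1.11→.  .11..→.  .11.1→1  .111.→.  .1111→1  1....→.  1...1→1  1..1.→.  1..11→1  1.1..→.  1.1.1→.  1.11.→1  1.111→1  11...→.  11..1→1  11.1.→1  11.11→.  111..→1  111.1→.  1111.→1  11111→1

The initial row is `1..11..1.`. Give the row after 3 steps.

.11..1...
...1.1...
1.......1

1.......1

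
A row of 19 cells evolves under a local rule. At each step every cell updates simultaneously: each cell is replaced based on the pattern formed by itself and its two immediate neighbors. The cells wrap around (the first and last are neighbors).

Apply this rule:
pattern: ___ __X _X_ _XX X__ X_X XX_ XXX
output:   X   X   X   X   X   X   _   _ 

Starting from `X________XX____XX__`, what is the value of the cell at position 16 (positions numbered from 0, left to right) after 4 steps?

XXXXXXXXXX_XXXXX_XX
__________XX____XX_
XXXXXXXXXXX_XXXXX_X
___________XX____XX
position 16 holds _

_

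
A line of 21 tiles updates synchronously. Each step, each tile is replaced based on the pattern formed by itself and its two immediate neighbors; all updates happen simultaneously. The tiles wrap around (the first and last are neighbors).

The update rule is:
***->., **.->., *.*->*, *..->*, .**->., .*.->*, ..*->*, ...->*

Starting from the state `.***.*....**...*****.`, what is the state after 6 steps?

.***......**...*****.

*...******..***.....*
.***......**...*****.
*...******..***.....*  (repeats step 1; period 2)
step 6: .***......**...*****.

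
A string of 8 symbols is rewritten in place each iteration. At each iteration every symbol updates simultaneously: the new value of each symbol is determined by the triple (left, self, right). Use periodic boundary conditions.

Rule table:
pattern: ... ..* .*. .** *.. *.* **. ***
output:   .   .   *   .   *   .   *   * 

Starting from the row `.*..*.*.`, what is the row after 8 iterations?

.*..*.*.

iteration 1: .**.*.**
iteration 2: ..*.*..*
iteration 3: *.*.**.*
iteration 4: *.*..*..
iteration 5: *.**.**.
iteration 6: *..*..*.
iteration 7: **.**.*.
iteration 8: .*..*.*.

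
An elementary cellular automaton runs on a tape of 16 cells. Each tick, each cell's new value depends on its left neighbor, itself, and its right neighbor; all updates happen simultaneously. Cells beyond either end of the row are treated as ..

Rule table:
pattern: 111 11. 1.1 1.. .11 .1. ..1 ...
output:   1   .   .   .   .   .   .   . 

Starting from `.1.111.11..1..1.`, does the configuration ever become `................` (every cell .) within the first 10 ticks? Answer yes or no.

yes

....1...........
................
all cells are . at tick 2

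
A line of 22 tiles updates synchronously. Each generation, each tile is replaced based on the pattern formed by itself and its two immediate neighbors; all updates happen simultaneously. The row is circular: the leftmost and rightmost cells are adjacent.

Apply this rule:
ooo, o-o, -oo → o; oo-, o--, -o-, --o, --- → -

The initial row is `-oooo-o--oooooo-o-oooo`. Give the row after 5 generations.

-o-------o-o-oooo-oooo

oooo-o---ooooo-o-oooo-
ooo-o----oooo-o-oooo-o
oo-o-----ooo-o-oooo-oo
o-o------oo-o-oooo-ooo
-o-------o-o-oooo-oooo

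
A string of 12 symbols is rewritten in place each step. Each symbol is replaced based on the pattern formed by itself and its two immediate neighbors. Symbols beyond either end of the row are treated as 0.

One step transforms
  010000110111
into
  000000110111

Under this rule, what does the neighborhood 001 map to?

0

At position 0 the neighborhood is 001; the next row has 0 there.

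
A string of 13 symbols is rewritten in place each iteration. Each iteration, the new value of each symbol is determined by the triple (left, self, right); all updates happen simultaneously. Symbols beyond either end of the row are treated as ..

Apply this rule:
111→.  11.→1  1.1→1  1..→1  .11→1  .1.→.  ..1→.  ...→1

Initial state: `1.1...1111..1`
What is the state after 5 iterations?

..1.11....111

.1.11.1..11..
..1111.1.1111
1.1..11.11..1
.1.1.111111..
..1.11....111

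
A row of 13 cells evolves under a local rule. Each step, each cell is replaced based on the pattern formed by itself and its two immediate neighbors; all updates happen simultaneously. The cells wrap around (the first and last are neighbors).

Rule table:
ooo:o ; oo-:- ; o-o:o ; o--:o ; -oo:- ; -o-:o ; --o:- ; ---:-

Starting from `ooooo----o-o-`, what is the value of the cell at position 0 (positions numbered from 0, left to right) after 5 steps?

-

-ooo-o---oooo
o-o-ooo---oo-
oooo-o-o----o
ooo-ooooo----
-o-o-ooo-o---
position 0 holds -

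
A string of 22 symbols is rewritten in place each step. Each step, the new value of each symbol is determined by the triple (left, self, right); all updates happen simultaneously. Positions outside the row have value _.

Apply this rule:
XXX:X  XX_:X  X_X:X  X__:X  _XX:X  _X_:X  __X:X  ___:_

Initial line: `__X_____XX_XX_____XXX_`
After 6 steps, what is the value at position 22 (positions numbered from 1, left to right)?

X

_XXX___XXXXXXX___XXXXX
XXXXX_XXXXXXXXX_XXXXXX
XXXXXXXXXXXXXXXXXXXXXX
XXXXXXXXXXXXXXXXXXXXXX  (fixed point — unchanged through step 6)
position 22 holds X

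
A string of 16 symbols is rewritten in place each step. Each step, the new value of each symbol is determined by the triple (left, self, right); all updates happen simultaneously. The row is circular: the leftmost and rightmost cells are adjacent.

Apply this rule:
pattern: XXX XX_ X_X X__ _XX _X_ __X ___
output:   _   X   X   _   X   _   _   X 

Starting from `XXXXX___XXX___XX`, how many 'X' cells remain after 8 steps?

10

____X_X_X_X_X_X_
XXX__X_X_X_X_X__
X_X___X_X_X_X___
_X__X__X_X_X__X_
________X_X_____
XXXXXXX__X__XXXX
______X_____X___
XXXXX___XXX___XX
count of X: 10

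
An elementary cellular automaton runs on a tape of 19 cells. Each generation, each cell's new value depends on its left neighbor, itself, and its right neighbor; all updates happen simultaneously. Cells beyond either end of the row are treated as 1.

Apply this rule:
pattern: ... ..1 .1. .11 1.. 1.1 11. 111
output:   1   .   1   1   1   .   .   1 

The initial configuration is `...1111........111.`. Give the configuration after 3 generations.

11.111.1111111.11..
1..11..111111..1.1.
.1.1.1.11111.1.1.1.

.1.1.1.11111.1.1.1.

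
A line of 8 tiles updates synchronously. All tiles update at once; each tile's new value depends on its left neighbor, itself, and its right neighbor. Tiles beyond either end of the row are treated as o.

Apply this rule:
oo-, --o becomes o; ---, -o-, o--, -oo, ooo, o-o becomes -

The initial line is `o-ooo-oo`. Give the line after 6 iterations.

o--o--o-

iteration 1: o---o---
iteration 2: o--o---o
iteration 3: o-o---o-
iteration 4: o----o--
iteration 5: o---o--o
iteration 6: o--o--o-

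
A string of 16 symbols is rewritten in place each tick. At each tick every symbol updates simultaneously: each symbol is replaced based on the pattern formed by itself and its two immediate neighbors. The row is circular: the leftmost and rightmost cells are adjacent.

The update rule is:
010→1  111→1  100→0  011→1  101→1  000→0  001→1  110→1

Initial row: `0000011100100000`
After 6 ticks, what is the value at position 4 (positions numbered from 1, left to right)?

1

0000111101100000
0001111111100000
0011111111100000
0111111111100000
1111111111100000
1111111111100001
position 4 holds 1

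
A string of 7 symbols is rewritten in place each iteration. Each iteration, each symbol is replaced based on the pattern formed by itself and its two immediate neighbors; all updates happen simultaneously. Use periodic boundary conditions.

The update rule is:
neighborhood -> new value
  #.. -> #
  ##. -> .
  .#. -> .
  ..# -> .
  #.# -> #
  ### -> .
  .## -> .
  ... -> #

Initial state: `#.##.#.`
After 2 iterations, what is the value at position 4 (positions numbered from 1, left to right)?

.#..#.#
#.#..#.
position 4 holds .

.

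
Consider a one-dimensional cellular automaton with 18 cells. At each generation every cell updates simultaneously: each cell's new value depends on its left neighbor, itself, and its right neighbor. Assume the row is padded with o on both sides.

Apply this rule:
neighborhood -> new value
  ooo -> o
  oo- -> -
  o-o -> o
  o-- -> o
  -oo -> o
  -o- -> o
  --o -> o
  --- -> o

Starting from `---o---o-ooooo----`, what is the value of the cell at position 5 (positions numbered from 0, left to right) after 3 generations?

o

generation 1: ooooooooooooo-oooo
generation 2: oooooooooooo-ooooo
generation 3: ooooooooooo-oooooo
position 5 holds o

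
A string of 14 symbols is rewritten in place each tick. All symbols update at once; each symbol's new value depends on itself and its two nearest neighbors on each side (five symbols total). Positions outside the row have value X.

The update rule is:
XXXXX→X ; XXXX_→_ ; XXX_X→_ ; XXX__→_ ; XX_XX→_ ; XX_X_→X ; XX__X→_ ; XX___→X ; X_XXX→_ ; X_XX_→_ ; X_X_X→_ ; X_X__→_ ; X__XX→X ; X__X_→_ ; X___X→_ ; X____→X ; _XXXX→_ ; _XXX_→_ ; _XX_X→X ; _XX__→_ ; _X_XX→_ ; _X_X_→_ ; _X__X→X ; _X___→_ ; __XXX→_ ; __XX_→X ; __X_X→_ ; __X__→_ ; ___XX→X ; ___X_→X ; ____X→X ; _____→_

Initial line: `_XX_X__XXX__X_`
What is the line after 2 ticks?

_XXX___XX___XX

tick 1: __XX_XX_______
tick 2: _XXX___XX___XX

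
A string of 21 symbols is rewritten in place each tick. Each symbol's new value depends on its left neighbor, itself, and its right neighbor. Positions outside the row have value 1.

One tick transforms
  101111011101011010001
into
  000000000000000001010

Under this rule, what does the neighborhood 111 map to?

0

At position 3 the neighborhood is 111; the next row has 0 there.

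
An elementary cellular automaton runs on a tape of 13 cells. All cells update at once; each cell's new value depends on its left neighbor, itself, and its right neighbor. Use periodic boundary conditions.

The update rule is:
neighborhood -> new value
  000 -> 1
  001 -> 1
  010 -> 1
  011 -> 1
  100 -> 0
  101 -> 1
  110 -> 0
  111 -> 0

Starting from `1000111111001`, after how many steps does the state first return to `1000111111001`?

26

0011100000011
0110001111110
1100111000000
1001100011111
0011001110000
1110011000111
0000110011100
1111100110001
0000001100111
0111111001100
1100000011001
0001111110011
0111000000110
1100011111100
1001110000001
0011000111111
0110011100000
1100110001111
0001100111000
1111001100011
0000011001110
1111110011000
1000000110011
0011111100110
1110000001100
1000111111001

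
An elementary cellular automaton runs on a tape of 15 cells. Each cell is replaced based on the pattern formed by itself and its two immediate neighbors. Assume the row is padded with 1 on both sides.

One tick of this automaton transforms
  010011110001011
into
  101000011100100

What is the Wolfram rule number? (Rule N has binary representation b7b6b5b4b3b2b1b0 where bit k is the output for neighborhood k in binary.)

113

position 5: 111 → 0  (bit 7 = 0)
position 7: 110 → 1  (bit 6 = 1)
position 0: 101 → 1  (bit 5 = 1)
position 2: 100 → 1  (bit 4 = 1)
position 4: 011 → 0  (bit 3 = 0)
position 1: 010 → 0  (bit 2 = 0)
position 3: 001 → 0  (bit 1 = 0)
position 9: 000 → 1  (bit 0 = 1)
bits b7..b0 = 01110001 = 113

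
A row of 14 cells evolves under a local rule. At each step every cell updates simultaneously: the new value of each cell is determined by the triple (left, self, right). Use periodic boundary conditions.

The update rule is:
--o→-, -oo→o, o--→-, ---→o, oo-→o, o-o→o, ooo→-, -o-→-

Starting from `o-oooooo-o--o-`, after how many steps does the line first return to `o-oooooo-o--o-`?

14

-oo----oo----o
ooo-oo-oo-oo--
o-oooooooooo--
-oo--------o--
-oo-oooooo---o
ooooo----o-o--
o---o-oo--o---
--o--ooo----o-
o----o-o-oo---
--oo--o-ooo-o-
o-oo---oo-oo--
-ooo-o-ooooo--
-o-oo-oo---o-o
o-oooooo-o--o-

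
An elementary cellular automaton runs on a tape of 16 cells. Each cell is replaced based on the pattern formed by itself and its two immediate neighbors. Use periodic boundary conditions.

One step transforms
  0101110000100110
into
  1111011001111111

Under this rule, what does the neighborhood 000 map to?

0

At position 7 the neighborhood is 000; the next row has 0 there.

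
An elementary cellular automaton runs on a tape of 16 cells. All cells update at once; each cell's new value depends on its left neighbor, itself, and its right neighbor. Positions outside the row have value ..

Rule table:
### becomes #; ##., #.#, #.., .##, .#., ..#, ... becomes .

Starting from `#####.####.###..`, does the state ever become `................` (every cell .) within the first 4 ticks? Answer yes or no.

yes

tick 1: .###...##...#...
tick 2: ..#.............
tick 3: ................
all cells are . at tick 3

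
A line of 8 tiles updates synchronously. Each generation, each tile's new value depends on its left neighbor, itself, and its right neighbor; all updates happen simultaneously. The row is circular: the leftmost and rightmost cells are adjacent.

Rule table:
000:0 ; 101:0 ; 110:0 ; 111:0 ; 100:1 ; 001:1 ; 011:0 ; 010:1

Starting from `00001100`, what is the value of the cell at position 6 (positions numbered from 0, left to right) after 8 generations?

generation 1: 00010010
generation 2: 00111111
generation 3: 11000000
generation 4: 00100001
generation 5: 11110011
generation 6: 00001100  (repeats generation 0; period 6)
generation 8: 00111111
position 6 holds 1

1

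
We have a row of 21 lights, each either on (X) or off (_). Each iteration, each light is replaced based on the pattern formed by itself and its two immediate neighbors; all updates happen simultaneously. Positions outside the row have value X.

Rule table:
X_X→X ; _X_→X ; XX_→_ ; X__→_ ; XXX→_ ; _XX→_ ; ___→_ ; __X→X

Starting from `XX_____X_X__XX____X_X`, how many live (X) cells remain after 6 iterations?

7

______XXXX_X_____XXX_
_____X____XX____X___X
____XX___X_____XX__X_
___X____XX____X___XXX
__XX___X_____XX__X___
_X____XX____X___XX__X
count of X: 7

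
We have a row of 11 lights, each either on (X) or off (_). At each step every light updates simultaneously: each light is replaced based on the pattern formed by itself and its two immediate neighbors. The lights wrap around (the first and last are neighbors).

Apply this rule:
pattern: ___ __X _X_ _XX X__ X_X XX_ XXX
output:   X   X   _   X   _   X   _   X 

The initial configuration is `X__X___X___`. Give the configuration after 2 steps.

__X__XX__XX
_X__XX__XX_

_X__XX__XX_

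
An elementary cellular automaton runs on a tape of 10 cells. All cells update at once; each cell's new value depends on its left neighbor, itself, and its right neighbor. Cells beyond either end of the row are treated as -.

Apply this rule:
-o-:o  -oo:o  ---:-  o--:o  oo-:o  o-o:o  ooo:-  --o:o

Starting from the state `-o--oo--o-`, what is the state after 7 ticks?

oooooooooo
o--------o
oo------oo
ooo----ooo
o-oo--oo-o
oooooooooo  (repeats tick 1; period 5)
tick 7: o--------o

o--------o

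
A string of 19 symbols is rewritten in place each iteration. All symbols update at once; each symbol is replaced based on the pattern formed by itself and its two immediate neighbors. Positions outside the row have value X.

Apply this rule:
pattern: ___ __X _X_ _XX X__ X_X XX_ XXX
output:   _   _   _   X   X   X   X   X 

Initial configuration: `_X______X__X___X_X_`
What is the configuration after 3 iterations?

X_X______X__X___X_X
XX_X______X__X___XX
XXX_X______X__X__XX

XXX_X______X__X__XX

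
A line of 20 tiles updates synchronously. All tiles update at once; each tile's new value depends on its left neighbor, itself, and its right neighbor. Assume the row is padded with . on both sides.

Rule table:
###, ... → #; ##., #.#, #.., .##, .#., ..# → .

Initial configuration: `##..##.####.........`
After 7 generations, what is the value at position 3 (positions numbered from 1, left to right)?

generation 1: ........##..########
generation 2: #######......######.
generation 3: .#####..####..####..
generation 4: ..###....##....##..#
generation 5: #..#..##....##......
generation 6: .........##....#####
generation 7: ########....##..###.
position 3 holds #

#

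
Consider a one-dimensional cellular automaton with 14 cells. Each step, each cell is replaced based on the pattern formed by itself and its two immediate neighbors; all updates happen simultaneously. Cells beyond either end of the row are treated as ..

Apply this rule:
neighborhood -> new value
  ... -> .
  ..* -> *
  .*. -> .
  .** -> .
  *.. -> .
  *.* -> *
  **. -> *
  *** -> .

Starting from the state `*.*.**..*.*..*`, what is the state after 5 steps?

.*.*.*.*.*..*.
*.*.*.*.*..*..
.*.*.*.*..*...
*.*.*.*..*....
.*.*.*..*.....

.*.*.*..*.....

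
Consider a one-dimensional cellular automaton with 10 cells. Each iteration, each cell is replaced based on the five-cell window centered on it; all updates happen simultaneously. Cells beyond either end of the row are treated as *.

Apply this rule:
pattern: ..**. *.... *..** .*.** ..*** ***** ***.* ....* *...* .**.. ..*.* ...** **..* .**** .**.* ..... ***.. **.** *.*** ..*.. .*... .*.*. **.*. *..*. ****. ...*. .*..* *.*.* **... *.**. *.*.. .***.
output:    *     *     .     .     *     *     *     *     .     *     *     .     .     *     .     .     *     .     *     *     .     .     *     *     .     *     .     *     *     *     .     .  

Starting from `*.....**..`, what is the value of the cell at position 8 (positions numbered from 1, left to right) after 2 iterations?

***.*.**..
*.***.**..
position 8 holds *

*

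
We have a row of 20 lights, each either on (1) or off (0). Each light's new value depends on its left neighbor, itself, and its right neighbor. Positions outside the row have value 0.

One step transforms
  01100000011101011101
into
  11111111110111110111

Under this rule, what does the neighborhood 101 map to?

At position 12 the neighborhood is 101; the next row has 1 there.

1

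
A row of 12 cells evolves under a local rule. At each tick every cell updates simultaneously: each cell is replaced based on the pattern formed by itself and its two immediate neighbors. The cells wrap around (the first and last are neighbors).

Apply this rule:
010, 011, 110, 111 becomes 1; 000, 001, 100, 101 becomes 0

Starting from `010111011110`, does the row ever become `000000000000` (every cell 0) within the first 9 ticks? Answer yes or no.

no

010111011110  (fixed point — unchanged through tick 9)
tick 9 is 010111011110, still not uniform 0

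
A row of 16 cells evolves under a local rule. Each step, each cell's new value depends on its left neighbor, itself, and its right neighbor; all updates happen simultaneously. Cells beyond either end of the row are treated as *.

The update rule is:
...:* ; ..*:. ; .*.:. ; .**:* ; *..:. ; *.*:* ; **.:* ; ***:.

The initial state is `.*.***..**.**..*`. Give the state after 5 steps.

***.......*.****

*.**.*..*****..*
*****...*...*..*
....*.*...*....*
.**..*..*...**.*
***.......*.****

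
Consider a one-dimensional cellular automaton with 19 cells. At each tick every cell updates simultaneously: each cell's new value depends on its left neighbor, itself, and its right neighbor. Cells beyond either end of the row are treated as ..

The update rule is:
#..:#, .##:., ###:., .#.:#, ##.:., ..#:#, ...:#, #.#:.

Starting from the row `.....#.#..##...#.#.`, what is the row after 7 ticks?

##########..#######

######.###..####.##
..........##.......
##########..#######
..........##.......  (repeats tick 2; period 2)
tick 7: ##########..#######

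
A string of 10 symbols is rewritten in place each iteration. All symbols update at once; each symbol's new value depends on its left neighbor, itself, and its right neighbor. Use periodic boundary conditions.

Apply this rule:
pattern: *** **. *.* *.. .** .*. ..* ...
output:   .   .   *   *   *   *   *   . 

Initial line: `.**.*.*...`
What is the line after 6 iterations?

***.*..**.

**.*****..
*.**....**
.**.*..**.
**.*****.*
..**....**
***.*..**.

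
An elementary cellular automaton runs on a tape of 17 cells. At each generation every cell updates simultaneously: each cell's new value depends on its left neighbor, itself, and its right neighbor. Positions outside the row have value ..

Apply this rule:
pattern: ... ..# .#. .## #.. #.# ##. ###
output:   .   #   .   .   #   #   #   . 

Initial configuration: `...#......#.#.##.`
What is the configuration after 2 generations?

.#.#.#..#.#.#.#.#

generation 1: ..#.#....#.#.#.##
generation 2: .#.#.#..#.#.#.#.#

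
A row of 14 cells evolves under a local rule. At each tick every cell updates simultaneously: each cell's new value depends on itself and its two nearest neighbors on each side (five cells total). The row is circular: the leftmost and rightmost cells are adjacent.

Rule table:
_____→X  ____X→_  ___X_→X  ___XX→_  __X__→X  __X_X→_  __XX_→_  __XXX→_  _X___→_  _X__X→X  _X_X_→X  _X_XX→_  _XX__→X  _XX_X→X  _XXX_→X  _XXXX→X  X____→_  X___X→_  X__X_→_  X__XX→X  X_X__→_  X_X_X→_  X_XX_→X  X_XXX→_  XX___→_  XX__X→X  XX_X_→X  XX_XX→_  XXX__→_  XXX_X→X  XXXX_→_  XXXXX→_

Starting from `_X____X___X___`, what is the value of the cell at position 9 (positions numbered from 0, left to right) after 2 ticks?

_

tick 1: XX___XX__XX___
tick 2: _X____XXX_X___
position 9 holds _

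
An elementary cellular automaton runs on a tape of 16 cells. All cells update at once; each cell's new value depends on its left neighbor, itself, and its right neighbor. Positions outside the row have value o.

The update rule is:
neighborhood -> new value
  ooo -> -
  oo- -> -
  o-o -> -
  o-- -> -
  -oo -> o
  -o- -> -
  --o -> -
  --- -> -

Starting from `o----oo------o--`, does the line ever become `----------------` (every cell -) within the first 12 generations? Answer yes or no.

-----o----------
----------------
all cells are - at generation 2

yes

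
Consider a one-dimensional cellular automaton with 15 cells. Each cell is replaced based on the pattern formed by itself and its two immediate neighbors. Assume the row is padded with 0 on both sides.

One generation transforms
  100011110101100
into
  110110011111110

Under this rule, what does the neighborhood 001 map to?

1

At position 3 the neighborhood is 001; the next row has 1 there.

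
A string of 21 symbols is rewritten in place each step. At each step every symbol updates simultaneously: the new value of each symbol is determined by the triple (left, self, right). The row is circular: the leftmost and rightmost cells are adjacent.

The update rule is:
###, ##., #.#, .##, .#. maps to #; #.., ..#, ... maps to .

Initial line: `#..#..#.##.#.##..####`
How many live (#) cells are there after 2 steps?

15

#..#..#########..####
#..#..#########..####
count of #: 15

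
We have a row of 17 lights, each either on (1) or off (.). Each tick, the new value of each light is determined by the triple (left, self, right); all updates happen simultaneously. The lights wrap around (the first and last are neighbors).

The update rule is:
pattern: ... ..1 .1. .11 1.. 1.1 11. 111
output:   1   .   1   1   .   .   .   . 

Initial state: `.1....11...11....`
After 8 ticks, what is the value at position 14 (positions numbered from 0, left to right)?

.1.11.1..1.1..111
.1.1..1..1.1..1..
.1.1..1..1.1..1.1
.1.1..1..1.1..1.1  (fixed point — unchanged through tick 8)
position 14 holds 1

1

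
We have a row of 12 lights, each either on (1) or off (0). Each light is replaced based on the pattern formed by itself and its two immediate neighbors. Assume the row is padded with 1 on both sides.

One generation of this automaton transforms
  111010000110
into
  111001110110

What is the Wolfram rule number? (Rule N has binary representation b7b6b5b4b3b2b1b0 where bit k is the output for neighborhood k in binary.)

position 0: 111 → 1  (bit 7 = 1)
position 2: 110 → 1  (bit 6 = 1)
position 3: 101 → 0  (bit 5 = 0)
position 5: 100 → 1  (bit 4 = 1)
position 9: 011 → 1  (bit 3 = 1)
position 4: 010 → 0  (bit 2 = 0)
position 8: 001 → 0  (bit 1 = 0)
position 6: 000 → 1  (bit 0 = 1)
bits b7..b0 = 11011001 = 217

217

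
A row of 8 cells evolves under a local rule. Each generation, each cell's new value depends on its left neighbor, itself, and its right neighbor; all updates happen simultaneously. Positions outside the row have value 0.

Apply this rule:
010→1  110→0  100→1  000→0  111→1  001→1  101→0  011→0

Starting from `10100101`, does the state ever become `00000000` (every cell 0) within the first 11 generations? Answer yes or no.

no

10111101
10011001
11100111
01011010
11000011
00100100
01111110
10111101  (repeats generation 1; period 7)
generation 11: 01011010
generation 11 is 01011010, still not uniform 0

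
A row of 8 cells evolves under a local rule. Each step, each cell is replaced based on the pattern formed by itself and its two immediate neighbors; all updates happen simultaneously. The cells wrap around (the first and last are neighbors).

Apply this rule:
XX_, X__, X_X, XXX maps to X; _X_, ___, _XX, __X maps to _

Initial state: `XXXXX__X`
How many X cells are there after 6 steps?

6

step 1: XXXXXX__
step 2: _XXXXXX_
step 3: __XXXXXX
step 4: X__XXXXX
step 5: XX__XXXX
step 6: XXX__XXX
count of X: 6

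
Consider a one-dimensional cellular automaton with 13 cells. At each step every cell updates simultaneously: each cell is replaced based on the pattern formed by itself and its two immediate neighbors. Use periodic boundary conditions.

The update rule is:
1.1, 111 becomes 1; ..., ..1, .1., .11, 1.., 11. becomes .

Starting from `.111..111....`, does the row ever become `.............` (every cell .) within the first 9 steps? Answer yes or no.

step 1: ..1....1.....
step 2: .............
all cells are . at step 2

yes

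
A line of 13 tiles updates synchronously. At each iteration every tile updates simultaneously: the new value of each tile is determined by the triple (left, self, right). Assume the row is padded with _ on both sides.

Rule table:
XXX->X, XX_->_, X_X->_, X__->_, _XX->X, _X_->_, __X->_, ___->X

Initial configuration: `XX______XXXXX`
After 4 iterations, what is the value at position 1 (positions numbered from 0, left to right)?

_

X__XXXX_XXXX_
___XXX__XXX__
XX_XX___XX__X
X__X__X_X____
position 1 holds _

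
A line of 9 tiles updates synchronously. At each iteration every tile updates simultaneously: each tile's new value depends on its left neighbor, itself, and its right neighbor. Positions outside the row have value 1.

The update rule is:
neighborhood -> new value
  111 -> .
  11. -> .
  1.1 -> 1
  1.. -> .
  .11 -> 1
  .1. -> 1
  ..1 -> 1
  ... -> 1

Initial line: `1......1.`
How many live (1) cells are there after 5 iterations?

6

..1111111
.11......
11..11111
...11....
.111..111
count of 1: 6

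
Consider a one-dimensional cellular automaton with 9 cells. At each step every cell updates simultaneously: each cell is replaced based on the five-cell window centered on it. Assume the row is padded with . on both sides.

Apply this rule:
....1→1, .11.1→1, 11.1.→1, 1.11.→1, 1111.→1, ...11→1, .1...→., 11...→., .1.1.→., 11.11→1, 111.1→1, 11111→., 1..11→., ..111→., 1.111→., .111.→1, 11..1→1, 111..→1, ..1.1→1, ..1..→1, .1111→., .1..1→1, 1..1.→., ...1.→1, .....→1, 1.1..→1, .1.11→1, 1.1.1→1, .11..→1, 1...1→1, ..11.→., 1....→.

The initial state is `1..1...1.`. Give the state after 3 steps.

11.1.111.
.1111.11.
1..11111.

1..11111.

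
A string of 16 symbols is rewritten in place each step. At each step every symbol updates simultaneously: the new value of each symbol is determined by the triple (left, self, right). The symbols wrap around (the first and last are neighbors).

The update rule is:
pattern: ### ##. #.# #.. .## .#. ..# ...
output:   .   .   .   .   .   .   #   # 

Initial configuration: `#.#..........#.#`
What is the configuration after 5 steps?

step 1: ....#########...
step 2: ####..........##
step 3: .....#########..
step 4: #####..........#
step 5: ......#########.

......#########.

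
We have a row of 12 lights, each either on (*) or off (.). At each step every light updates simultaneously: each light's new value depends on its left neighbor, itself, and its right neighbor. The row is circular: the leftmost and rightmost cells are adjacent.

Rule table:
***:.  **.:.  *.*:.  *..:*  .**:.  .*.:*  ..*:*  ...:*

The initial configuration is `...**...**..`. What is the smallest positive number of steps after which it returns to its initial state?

2

***..***..**
...**...**..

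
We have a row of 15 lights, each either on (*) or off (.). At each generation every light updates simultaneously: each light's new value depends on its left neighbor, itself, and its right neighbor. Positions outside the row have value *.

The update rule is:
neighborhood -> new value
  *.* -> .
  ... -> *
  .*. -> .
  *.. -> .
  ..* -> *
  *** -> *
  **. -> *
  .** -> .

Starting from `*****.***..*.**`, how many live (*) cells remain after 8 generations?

*****..**.*...*
*****.*.*...**.
*****.....**.*.
*****.****.*...
*****..***...**
*****.*.**.**.*
*****....*..*..
*****.***..*..*
count of *: 10

10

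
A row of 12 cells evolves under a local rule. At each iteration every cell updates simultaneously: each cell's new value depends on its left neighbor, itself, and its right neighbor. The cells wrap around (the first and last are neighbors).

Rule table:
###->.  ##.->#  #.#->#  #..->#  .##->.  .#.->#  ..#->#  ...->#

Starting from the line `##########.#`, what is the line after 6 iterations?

#######.####

.........##.
#########.##
........##..
########.###
.......##...
#######.####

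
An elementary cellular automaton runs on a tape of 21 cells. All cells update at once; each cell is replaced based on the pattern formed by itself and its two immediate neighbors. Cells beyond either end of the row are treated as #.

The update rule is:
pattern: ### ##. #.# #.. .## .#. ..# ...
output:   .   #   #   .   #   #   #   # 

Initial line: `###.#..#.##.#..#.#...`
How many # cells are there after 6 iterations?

15

..###.#######.####.##
.##.###.....###..###.
#####.#.#####.#.##.##
....#####...########.
.####...#.###......##
##..#.#####.#.######.
count of #: 15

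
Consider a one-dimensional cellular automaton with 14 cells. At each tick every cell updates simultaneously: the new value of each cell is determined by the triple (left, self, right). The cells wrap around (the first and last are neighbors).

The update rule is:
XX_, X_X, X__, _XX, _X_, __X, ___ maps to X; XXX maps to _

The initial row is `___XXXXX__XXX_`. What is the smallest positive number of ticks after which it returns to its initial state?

2

tick 1: XXXX___XXXX_XX
tick 2: ___XXXXX__XXX_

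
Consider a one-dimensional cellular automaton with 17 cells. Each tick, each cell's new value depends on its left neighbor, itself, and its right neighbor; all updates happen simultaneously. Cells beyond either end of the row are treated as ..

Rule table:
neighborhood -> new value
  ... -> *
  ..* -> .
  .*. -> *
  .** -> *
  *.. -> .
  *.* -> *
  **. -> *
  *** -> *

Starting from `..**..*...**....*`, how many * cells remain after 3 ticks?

15

*.**..*.*.**.**.*
****..***********
****..***********
count of *: 15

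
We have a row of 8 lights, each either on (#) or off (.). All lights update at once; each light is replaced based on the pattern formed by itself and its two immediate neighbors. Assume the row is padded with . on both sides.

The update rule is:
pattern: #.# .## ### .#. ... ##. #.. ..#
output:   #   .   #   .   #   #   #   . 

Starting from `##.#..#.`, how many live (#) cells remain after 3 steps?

5

.##.#..#
..##.#..
#..##.##
count of #: 5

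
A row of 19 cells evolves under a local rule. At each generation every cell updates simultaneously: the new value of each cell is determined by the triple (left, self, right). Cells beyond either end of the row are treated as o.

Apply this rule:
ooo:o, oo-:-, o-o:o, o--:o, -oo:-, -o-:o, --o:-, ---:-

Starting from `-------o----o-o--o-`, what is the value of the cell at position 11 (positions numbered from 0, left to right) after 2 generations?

-

o------oo---oooo-oo
-o-------o---oo-o-o
position 11 holds -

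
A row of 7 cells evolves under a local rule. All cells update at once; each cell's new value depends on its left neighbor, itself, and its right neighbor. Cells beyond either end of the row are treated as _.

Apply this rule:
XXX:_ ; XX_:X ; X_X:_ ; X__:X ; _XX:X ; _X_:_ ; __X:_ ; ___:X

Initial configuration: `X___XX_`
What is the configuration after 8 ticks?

_XX_XXX
_XX_X_X
_XX____
_XXXXXX
_X____X
__XXX__
X_X_XXX
____X_X

____X_X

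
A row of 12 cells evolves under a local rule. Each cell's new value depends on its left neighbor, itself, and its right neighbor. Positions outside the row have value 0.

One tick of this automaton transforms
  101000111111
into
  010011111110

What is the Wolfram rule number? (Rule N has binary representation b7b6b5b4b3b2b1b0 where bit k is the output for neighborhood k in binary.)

171

position 7: 111 → 1  (bit 7 = 1)
position 11: 110 → 0  (bit 6 = 0)
position 1: 101 → 1  (bit 5 = 1)
position 3: 100 → 0  (bit 4 = 0)
position 6: 011 → 1  (bit 3 = 1)
position 0: 010 → 0  (bit 2 = 0)
position 5: 001 → 1  (bit 1 = 1)
position 4: 000 → 1  (bit 0 = 1)
bits b7..b0 = 10101011 = 171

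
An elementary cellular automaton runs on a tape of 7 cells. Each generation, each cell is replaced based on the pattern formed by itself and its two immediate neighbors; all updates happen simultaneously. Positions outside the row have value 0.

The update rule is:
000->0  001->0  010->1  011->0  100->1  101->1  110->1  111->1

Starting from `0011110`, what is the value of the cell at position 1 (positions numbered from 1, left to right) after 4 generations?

0

generation 1: 0001111
generation 2: 0000111
generation 3: 0000011
generation 4: 0000001
position 1 holds 0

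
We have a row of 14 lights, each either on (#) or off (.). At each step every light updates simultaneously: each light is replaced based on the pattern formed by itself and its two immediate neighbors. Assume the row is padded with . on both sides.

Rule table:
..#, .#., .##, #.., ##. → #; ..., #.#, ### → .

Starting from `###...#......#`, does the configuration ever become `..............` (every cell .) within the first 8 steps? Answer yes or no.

no

step 1: #.##.###....##
step 2: #.##.#.##..###
step 3: #.##.#.#####.#
step 4: #.##.#.#...#.#
step 5: #.##.#.##.##.#
step 6: #.##.#.##.##.#  (fixed point — unchanged through step 8)
step 8 is #.##.#.##.##.#, still not uniform .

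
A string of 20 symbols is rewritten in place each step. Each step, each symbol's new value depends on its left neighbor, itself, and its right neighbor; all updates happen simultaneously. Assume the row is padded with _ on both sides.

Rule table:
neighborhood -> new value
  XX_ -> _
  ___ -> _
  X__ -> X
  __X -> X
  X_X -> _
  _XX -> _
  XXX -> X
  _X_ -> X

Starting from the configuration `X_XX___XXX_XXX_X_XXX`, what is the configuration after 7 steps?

X___X_X_X___X__X__X_
XX_XX_X_XX_XXXXXXXXX
______X_____XXXXXXX_
_____XXX___X_XXXXX_X
____X_X_X_XX__XXX__X
___XX_X_X___XX_X_XXX
__X___X_XX_X___X__X_

__X___X_XX_X___X__X_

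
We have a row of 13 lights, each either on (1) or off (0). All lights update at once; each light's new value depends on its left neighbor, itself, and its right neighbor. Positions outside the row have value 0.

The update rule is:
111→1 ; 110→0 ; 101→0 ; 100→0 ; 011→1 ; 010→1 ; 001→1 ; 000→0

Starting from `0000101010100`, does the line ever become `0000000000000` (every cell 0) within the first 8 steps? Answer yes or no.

no

0001101010100
0011001010100
0110011010100
1100110010100
1001100110100
1011001100100
1010011001100
1010110011000
step 8 is 1010110011000, still not uniform 0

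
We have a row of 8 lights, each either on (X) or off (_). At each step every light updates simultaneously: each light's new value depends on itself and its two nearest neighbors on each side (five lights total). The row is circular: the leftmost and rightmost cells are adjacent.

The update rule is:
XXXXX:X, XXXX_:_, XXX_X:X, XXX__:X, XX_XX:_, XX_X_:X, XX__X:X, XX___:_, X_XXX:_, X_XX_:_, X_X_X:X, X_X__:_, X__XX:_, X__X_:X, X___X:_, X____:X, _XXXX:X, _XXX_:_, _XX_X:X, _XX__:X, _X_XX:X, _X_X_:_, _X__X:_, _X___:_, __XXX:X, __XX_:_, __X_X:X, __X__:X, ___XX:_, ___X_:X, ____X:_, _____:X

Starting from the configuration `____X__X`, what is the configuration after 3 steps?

step 1: _X_XX_XX
step 2: XXX_X__X
step 3: X_XX___X

X_XX___X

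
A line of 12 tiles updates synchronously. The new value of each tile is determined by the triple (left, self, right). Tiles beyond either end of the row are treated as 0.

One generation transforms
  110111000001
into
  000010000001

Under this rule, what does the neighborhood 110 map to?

At position 1 the neighborhood is 110; the next row has 0 there.

0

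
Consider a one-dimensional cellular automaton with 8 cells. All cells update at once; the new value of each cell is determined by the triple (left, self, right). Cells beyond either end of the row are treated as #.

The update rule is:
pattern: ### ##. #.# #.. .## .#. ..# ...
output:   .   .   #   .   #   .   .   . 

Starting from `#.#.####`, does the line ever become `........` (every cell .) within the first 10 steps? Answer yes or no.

step 1: .#.##...
step 2: #.##....
step 3: .##.....
step 4: ##......
step 5: ........
all cells are . at step 5

yes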